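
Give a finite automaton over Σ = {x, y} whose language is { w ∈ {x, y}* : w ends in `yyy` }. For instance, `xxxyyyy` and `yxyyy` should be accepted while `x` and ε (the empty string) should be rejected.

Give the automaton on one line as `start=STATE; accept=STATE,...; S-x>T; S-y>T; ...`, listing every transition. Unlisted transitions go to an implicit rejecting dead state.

start=S0; accept=S3; S0-x>S0; S0-y>S1; S1-x>S0; S1-y>S2; S2-x>S0; S2-y>S3; S3-x>S0; S3-y>S3

Remember how much of `yyy` the current input suffix matches. State S0 means no match yet; S1 means the last symbol is `y`; S2 means the last 2 symbols are `yy`; S3 means the last 3 symbols are `yyy`. Only S3 accepts. On a mismatch, fall back to the longest proper suffix that is still a prefix of `yyy`.
A 4-state machine:
        x   y  
>  S0   S0  S1 
   S1   S0  S2 
   S2   S0  S3 
 * S3   S0  S3 
(> = start, * = accepting)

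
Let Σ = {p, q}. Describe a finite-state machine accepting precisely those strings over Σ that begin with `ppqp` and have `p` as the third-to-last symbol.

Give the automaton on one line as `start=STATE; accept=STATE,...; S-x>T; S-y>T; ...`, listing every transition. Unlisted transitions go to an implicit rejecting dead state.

start=A; accept=F,I,J,K; A-p>B; A-q>C; B-p>D; B-q>C; C-p>C; C-q>C; D-p>C; D-q>E; E-p>F; E-q>C; F-p>G; F-q>H; G-p>I; G-q>J; H-p>F; H-q>K; I-p>I; I-q>J; J-p>F; J-q>K; K-p>L; K-q>M; L-p>G; L-q>H; M-p>L; M-q>M

Handle the two conditions separately and then intersect. One (6 states) tracks whether the input so far still matches the prefix `ppqp`; the other (15 states) tracks the last 3 symbols read. Each combined state is a pair, one component from each; accept when both components accept. Equivalent product states are then merged.
A 13-state machine:
       p  q 
>  A   B  C 
   B   D  C 
   C   C  C 
   D   C  E 
   E   F  C 
 * F   G  H 
   G   I  J 
   H   F  K 
 * I   I  J 
 * J   F  K 
 * K   L  M 
   L   G  H 
   M   L  M 
(> = start, * = accepting)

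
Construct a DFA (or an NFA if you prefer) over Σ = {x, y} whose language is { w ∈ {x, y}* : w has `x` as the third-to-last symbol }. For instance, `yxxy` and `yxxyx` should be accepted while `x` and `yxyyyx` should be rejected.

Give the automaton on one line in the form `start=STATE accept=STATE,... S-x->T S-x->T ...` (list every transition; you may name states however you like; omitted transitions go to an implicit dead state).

Because acceptance depends on a position counted from the end, the machine has to buffer the most recent 3 symbols. Make each state the string of the last up-to-3 symbols read; on input `x` shift the window left and append `x`. Accept when the buffered window has length 3 and begins with `x`.
          x    y  
>  q0     q1   q2 
   q1     q3   q4 
   q2     q5   q6 
   q3     q7   q8 
   q4     q9  q10 
   q5    q11  q12 
   q6    q13  q14 
 * q7     q7   q8 
 * q8     q9  q10 
 * q9    q11  q12 
 * q10   q13  q14 
   q11    q7   q8 
   q12    q9  q10 
   q13   q11  q12 
   q14   q13  q14 
(> = start, * = accepting)

start=q0 accept=q7,q8,q9,q10 q0-x->q1 q0-y->q2 q1-x->q3 q1-y->q4 q2-x->q5 q2-y->q6 q3-x->q7 q3-y->q8 q4-x->q9 q4-y->q10 q5-x->q11 q5-y->q12 q6-x->q13 q6-y->q14 q7-x->q7 q7-y->q8 q8-x->q9 q8-y->q10 q9-x->q11 q9-y->q12 q10-x->q13 q10-y->q14 q11-x->q7 q11-y->q8 q12-x->q9 q12-y->q10 q13-x->q11 q13-y->q12 q14-x->q13 q14-y->q14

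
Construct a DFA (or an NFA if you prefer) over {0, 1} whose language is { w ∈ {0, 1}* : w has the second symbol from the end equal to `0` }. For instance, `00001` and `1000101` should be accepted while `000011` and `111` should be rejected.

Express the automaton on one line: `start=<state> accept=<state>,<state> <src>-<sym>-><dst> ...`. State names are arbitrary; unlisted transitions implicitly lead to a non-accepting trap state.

Because acceptance depends on a position counted from the end, the machine has to buffer the most recent 2 symbols. Make each state the string of the last up-to-2 symbols read; on input `x` shift the window left and append `x`. Accept when the buffered window has length 2 and begins with `0`.
A 7-state machine:
        0   1  
>  q0   q1  q2 
   q1   q3  q4 
   q2   q5  q6 
 * q3   q3  q4 
 * q4   q5  q6 
   q5   q3  q4 
   q6   q5  q6 
(> = start, * = accepting)

start=q0 accept=q3,q4 q0-0->q1 q0-1->q2 q1-0->q3 q1-1->q4 q2-0->q5 q2-1->q6 q3-0->q3 q3-1->q4 q4-0->q5 q4-1->q6 q5-0->q3 q5-1->q4 q6-0->q5 q6-1->q6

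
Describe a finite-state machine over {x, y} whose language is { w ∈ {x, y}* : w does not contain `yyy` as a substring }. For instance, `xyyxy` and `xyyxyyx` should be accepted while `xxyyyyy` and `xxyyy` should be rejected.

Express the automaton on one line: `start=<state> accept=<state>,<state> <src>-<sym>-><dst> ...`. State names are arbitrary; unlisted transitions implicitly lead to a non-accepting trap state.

This is the complement of 'contains `yyy`'. Use the same substring-matching states — S0 through S3 holding how much of `yyy` has just been matched — but flip the accepting set: everything except the trap S3 accepts.
With 4 states:
        x   y  
>* S0   S0  S1 
 * S1   S0  S2 
 * S2   S0  S3 
   S3   S3  S3 
(> = start, * = accepting)

start=S0 accept=S0,S1,S2 S0-x->S0 S0-y->S1 S1-x->S0 S1-y->S2 S2-x->S0 S2-y->S3 S3-x->S3 S3-y->S3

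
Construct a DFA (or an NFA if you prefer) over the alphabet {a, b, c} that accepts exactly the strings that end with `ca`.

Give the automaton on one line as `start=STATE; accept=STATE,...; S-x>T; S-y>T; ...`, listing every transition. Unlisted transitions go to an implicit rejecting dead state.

Let each state record the length of the longest suffix of the input read so far that is also a prefix of `ca`. S1 means the last symbol is `c`; S2 means the last 2 symbols are `ca`. Accept only at S2, where the string currently ends in `ca`.
        a   b   c  
>  S0   S0  S0  S1 
   S1   S2  S0  S1 
 * S2   S0  S0  S1 
(> = start, * = accepting)

start=S0; accept=S2; S0-a>S0; S0-b>S0; S0-c>S1; S1-a>S2; S1-b>S0; S1-c>S1; S2-a>S0; S2-b>S0; S2-c>S1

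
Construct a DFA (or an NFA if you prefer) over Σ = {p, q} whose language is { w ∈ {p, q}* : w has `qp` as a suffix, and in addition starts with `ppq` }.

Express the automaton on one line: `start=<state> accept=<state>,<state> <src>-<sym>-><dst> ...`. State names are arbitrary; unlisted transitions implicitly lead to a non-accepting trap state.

start=S0 accept=S5 S0-p->S1 S0-q->S2 S1-p->S3 S1-q->S2 S2-p->S2 S2-q->S2 S3-p->S2 S3-q->S4 S4-p->S5 S4-q->S4 S5-p->S6 S5-q->S4 S6-p->S6 S6-q->S4

Run two small machines in parallel and take their product. The first has 3 states tracking how much of the suffix `qp` has currently been matched; the second has 5 states tracking whether the input so far still matches the prefix `ppq`. A product state is a pair (one from each), accepting exactly when both do. After merging equivalent states the machine shrinks.
A 7-state machine:
        p   q  
>  S0   S1  S2 
   S1   S3  S2 
   S2   S2  S2 
   S3   S2  S4 
   S4   S5  S4 
 * S5   S6  S4 
   S6   S6  S4 
(> = start, * = accepting)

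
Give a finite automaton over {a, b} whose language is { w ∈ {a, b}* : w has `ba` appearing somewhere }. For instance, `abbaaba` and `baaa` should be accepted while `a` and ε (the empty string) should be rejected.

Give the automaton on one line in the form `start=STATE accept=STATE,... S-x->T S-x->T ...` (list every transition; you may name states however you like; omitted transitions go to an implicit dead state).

start=q0 accept=q2 q0-a->q0 q0-b->q1 q1-a->q2 q1-b->q1 q2-a->q2 q2-b->q2

States q0..q1 record the length of the longest prefix of `ba` that matches the current input suffix. Reaching q2 means `ba` has been seen, and we stay there forever. Accept from q2.
A 3-state machine:
        a   b  
>  q0   q0  q1 
   q1   q2  q1 
 * q2   q2  q2 
(> = start, * = accepting)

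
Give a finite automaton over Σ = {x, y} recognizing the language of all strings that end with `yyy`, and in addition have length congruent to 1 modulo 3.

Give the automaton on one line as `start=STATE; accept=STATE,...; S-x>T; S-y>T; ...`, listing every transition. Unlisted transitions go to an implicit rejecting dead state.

start=q0; accept=q5; q0-x>q1; q0-y>q1; q1-x>q2; q1-y>q3; q2-x>q0; q2-y>q0; q3-x>q0; q3-y>q4; q4-x>q1; q4-y>q5; q5-x>q2; q5-y>q3

Run two small machines in parallel and take their product. One (4 states) tracks how much of the suffix `yyy` has currently been matched; the other (3 states) tracks the input length modulo 3. Each combined state is a pair, one component from each; accept when both components accept. Equivalent product states are then merged.
        x   y  
>  q0   q1  q1 
   q1   q2  q3 
   q2   q0  q0 
   q3   q0  q4 
   q4   q1  q5 
 * q5   q2  q3 
(> = start, * = accepting)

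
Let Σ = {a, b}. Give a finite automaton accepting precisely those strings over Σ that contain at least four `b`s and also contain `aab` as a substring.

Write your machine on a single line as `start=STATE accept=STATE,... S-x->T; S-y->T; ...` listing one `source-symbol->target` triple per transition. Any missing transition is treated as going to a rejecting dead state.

start=S0; accept=S12; S0-a->S1; S0-b->S2; S1-a->S3; S1-b->S2; S2-a->S4; S2-b->S5; S3-a->S3; S3-b->S6; S4-a->S6; S4-b->S5; S5-a->S7; S5-b->S8; S6-a->S6; S6-b->S9; S7-a->S9; S7-b->S8; S8-a->S10; S8-b->S8; S9-a->S9; S9-b->S11; S10-a->S11; S10-b->S8; S11-a->S11; S11-b->S12; S12-a->S12; S12-b->S12

Run two small machines in parallel and take their product. One (6 states) tracks the count of `b`s, saturating at 5; the other (4 states) tracks whether and how much of `aab` has been seen. Each combined state is a pair, one component from each; accept when both components accept. Equivalent product states are then merged.
With 13 states:
          a    b  
>  S0     S1   S2 
   S1     S3   S2 
   S2     S4   S5 
   S3     S3   S6 
   S4     S6   S5 
   S5     S7   S8 
   S6     S6   S9 
   S7     S9   S8 
   S8    S10   S8 
   S9     S9  S11 
   S10   S11   S8 
   S11   S11  S12 
 * S12   S12  S12 
(> = start, * = accepting)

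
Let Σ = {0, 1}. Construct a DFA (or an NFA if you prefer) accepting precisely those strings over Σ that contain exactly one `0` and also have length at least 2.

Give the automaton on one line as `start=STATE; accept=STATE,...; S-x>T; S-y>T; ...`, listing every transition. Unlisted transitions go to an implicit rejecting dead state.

start=S0; accept=S4; S0-0>S1; S0-1>S2; S1-0>S3; S1-1>S4; S2-0>S4; S2-1>S2; S3-0>S3; S3-1>S3; S4-0>S3; S4-1>S4

Run two small machines in parallel and take their product. One (3 states) tracks the count of `0`s, saturating at 2; the other (4 states) tracks the input length, saturating at 3. Each combined state is a pair, one component from each; accept when both components accept. Minimizing collapses redundant product states.
A 5-state machine:
        0   1  
>  S0   S1  S2 
   S1   S3  S4 
   S2   S4  S2 
   S3   S3  S3 
 * S4   S3  S4 
(> = start, * = accepting)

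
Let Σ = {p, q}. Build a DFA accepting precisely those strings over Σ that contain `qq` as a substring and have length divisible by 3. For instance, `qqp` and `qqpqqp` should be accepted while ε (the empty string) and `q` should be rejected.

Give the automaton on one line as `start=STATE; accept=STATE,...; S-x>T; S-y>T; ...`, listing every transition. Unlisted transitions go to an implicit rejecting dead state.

start=S0; accept=S7; S0-p>S1; S0-q>S2; S1-p>S3; S1-q>S4; S2-p>S3; S2-q>S5; S3-p>S0; S3-q>S6; S4-p>S0; S4-q>S7; S5-p>S7; S5-q>S7; S6-p>S1; S6-q>S8; S7-p>S8; S7-q>S8; S8-p>S5; S8-q>S5

Handle the two conditions separately and then intersect. One (3 states) tracks whether and how much of `qq` has been seen; the other (3 states) tracks the input length modulo 3. Each combined state is a pair, one component from each; accept when both components accept.
9 states suffice.
        p   q  
>  S0   S1  S2 
   S1   S3  S4 
   S2   S3  S5 
   S3   S0  S6 
   S4   S0  S7 
   S5   S7  S7 
   S6   S1  S8 
 * S7   S8  S8 
   S8   S5  S5 
(> = start, * = accepting)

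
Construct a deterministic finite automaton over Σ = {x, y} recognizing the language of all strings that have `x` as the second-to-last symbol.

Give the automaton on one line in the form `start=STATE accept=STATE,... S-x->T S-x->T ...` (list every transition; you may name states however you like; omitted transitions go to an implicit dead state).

Because acceptance depends on a position counted from the end, the machine has to buffer the most recent 2 symbols. Make each state the string of the last up-to-2 symbols read; on input `x` shift the window left and append `x`. Accept when the buffered window has length 2 and begins with `x`.
A 7-state machine:
        x   y  
>  s0   s1  s2 
   s1   s3  s4 
   s2   s5  s6 
 * s3   s3  s4 
 * s4   s5  s6 
   s5   s3  s4 
   s6   s5  s6 
(> = start, * = accepting)

start=s0 accept=s3,s4 s0-x->s1 s0-y->s2 s1-x->s3 s1-y->s4 s2-x->s5 s2-y->s6 s3-x->s3 s3-y->s4 s4-x->s5 s4-y->s6 s5-x->s3 s5-y->s4 s6-x->s5 s6-y->s6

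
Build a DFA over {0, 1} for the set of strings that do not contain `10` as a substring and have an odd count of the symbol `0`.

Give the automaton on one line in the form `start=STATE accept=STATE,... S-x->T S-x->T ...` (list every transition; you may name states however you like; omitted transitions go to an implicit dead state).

start=s0 accept=s1,s3 s0-0->s1 s0-1->s2 s1-0->s0 s1-1->s3 s2-0->s2 s2-1->s2 s3-0->s2 s3-1->s3

Handle the two conditions separately and then intersect. The first has 3 states tracking partial matches of the forbidden pattern `10`; the second has 2 states tracking the count of `0`s modulo 2. A product state is a pair (one from each), accepting exactly when both do. Minimizing collapses redundant product states.
With 4 states:
        0   1  
>  s0   s1  s2 
 * s1   s0  s3 
   s2   s2  s2 
 * s3   s2  s3 
(> = start, * = accepting)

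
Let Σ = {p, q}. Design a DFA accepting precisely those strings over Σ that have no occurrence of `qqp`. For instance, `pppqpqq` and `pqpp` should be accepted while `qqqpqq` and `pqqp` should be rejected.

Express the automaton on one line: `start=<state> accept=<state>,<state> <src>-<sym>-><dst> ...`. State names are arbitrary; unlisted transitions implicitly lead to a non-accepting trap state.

start=A accept=A,B,C A-p->A A-q->B B-p->A B-q->C C-p->D C-q->C D-p->D D-q->D

This is the complement of 'contains `qqp`'. Use the same substring-matching states — A through D holding how much of `qqp` has just been matched — but flip the accepting set: everything except the trap D accepts.
A 4-state machine:
       p  q 
>* A   A  B 
 * B   A  C 
 * C   D  C 
   D   D  D 
(> = start, * = accepting)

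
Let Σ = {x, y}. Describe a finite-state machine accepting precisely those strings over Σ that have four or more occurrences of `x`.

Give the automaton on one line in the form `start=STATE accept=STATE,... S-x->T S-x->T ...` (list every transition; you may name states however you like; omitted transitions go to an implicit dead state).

start=s0 accept=s4,s5 s0-x->s1 s0-y->s0 s1-x->s2 s1-y->s1 s2-x->s3 s2-y->s2 s3-x->s4 s3-y->s3 s4-x->s5 s4-y->s4 s5-x->s5 s5-y->s5

Only the number of `x`s matters, and only up to 5. Make a chain s0 → s1 → s2 → s3 → s4 → s5 advanced by each `x` (with s5 absorbing); every other symbol self-loops. The accepting set is {s4, s5}.
A 6-state machine:
        x   y  
>  s0   s1  s0 
   s1   s2  s1 
   s2   s3  s2 
   s3   s4  s3 
 * s4   s5  s4 
 * s5   s5  s5 
(> = start, * = accepting)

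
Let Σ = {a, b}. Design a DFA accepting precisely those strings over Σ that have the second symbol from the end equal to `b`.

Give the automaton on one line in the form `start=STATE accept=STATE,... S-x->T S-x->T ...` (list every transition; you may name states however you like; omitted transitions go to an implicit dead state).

start=S0 accept=S5,S6 S0-a->S1 S0-b->S2 S1-a->S3 S1-b->S4 S2-a->S5 S2-b->S6 S3-a->S3 S3-b->S4 S4-a->S5 S4-b->S6 S5-a->S3 S5-b->S4 S6-a->S5 S6-b->S6

A DFA must remember the last 2 symbols (since which symbol is second-to-last isn't known until the input ends). Use one state per possible window of the last ≤2 symbols; accept from those whose window starts with `b`.
A 7-state machine:
        a   b  
>  S0   S1  S2 
   S1   S3  S4 
   S2   S5  S6 
   S3   S3  S4 
   S4   S5  S6 
 * S5   S3  S4 
 * S6   S5  S6 
(> = start, * = accepting)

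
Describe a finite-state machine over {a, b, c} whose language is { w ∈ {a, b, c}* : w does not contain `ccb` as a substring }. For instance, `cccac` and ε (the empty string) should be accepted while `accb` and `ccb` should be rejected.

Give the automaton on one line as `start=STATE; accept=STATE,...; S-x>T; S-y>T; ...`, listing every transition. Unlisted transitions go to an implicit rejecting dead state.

start=q0; accept=q0,q1,q2; q0-a>q0; q0-b>q0; q0-c>q1; q1-a>q0; q1-b>q0; q1-c>q2; q2-a>q0; q2-b>q3; q2-c>q2; q3-a>q3; q3-b>q3; q3-c>q3

This is the complement of 'contains `ccb`'. Use the same substring-matching states — q0 through q3 holding how much of `ccb` has just been matched — but flip the accepting set: everything except the trap q3 accepts.
With 4 states:
        a   b   c  
>* q0   q0  q0  q1 
 * q1   q0  q0  q2 
 * q2   q0  q3  q2 
   q3   q3  q3  q3 
(> = start, * = accepting)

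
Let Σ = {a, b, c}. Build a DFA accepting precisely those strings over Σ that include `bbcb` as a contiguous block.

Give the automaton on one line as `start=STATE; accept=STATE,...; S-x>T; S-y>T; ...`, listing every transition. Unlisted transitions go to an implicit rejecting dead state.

Track how much of `bbcb` has been matched so far: state q0 is no progress, q4 is the absorbing accept state reached once `bbcb` has occurred. Intermediate states record partial matches; on a mismatch, fall back to the longest reusable overlap.
5 states suffice.
        a   b   c  
>  q0   q0  q1  q0 
   q1   q0  q2  q0 
   q2   q0  q2  q3 
   q3   q0  q4  q0 
 * q4   q4  q4  q4 
(> = start, * = accepting)

start=q0; accept=q4; q0-a>q0; q0-b>q1; q0-c>q0; q1-a>q0; q1-b>q2; q1-c>q0; q2-a>q0; q2-b>q2; q2-c>q3; q3-a>q0; q3-b>q4; q3-c>q0; q4-a>q4; q4-b>q4; q4-c>q4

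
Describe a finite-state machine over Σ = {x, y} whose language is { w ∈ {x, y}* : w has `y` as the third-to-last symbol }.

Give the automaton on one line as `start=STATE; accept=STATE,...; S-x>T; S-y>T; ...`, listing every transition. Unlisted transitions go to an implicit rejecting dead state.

start=A; accept=L,M,N,O; A-x>B; A-y>C; B-x>D; B-y>E; C-x>F; C-y>G; D-x>H; D-y>I; E-x>J; E-y>K; F-x>L; F-y>M; G-x>N; G-y>O; H-x>H; H-y>I; I-x>J; I-y>K; J-x>L; J-y>M; K-x>N; K-y>O; L-x>H; L-y>I; M-x>J; M-y>K; N-x>L; N-y>M; O-x>N; O-y>O

A DFA must remember the last 3 symbols (since which symbol is third-to-last isn't known until the input ends). Use one state per possible window of the last ≤3 symbols; accept from those whose window starts with `y`.
A 15-state machine:
       x  y 
>  A   B  C 
   B   D  E 
   C   F  G 
   D   H  I 
   E   J  K 
   F   L  M 
   G   N  O 
   H   H  I 
   I   J  K 
   J   L  M 
   K   N  O 
 * L   H  I 
 * M   J  K 
 * N   L  M 
 * O   N  O 
(> = start, * = accepting)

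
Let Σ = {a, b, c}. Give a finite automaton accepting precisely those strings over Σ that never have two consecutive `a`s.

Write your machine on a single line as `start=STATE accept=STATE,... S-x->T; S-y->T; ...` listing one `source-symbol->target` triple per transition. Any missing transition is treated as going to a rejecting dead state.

Track partial matches of the forbidden pattern `aa`. State s2 is a dead state reached once `aa` has occurred; every other state accepts. s0 means no part of `aa` is currently matched.
        a   b   c  
>* s0   s1  s0  s0 
 * s1   s2  s0  s0 
   s2   s2  s2  s2 
(> = start, * = accepting)

start=s0; accept=s0,s1; s0-a->s1; s0-b->s0; s0-c->s0; s1-a->s2; s1-b->s0; s1-c->s0; s2-a->s2; s2-b->s2; s2-c->s2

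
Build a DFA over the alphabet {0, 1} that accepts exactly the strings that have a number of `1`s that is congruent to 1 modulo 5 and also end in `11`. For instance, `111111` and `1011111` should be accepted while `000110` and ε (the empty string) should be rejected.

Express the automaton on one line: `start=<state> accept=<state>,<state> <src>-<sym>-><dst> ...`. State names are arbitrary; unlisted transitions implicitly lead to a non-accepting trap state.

start=S0 accept=S6 S0-0->S0 S0-1->S1 S1-0->S1 S1-1->S2 S2-0->S2 S2-1->S3 S3-0->S3 S3-1->S4 S4-0->S4 S4-1->S5 S5-0->S0 S5-1->S6 S6-0->S1 S6-1->S2

Handle the two conditions separately and then intersect. One (5 states) tracks the count of `1`s modulo 5; the other (3 states) tracks how much of the suffix `11` has currently been matched. Each combined state is a pair, one component from each; accept when both components accept. Equivalent product states are then merged.
With 7 states:
        0   1  
>  S0   S0  S1 
   S1   S1  S2 
   S2   S2  S3 
   S3   S3  S4 
   S4   S4  S5 
   S5   S0  S6 
 * S6   S1  S2 
(> = start, * = accepting)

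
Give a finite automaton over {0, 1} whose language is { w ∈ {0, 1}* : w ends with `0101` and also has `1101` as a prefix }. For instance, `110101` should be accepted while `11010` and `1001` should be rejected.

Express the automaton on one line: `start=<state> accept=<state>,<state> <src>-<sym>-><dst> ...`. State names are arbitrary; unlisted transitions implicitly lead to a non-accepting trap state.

Run two small machines in parallel and take their product. One (5 states) tracks how much of the suffix `0101` has currently been matched; the other (6 states) tracks whether the input so far still matches the prefix `1101`. Each combined state is a pair, one component from each; accept when both components accept.
With 14 states:
          0    1  
>  q0     q1   q2 
   q1     q1   q3 
   q2     q1   q4 
   q3     q5   q6 
   q4     q7   q6 
   q5     q1   q8 
   q6     q1   q6 
   q7     q1   q9 
   q8     q5   q6 
   q9    q10  q11 
   q10   q12  q13 
   q11   q12  q11 
   q12   q12   q9 
 * q13   q10  q11 
(> = start, * = accepting)

start=q0 accept=q13 q0-0->q1 q0-1->q2 q1-0->q1 q1-1->q3 q2-0->q1 q2-1->q4 q3-0->q5 q3-1->q6 q4-0->q7 q4-1->q6 q5-0->q1 q5-1->q8 q6-0->q1 q6-1->q6 q7-0->q1 q7-1->q9 q8-0->q5 q8-1->q6 q9-0->q10 q9-1->q11 q10-0->q12 q10-1->q13 q11-0->q12 q11-1->q11 q12-0->q12 q12-1->q9 q13-0->q10 q13-1->q11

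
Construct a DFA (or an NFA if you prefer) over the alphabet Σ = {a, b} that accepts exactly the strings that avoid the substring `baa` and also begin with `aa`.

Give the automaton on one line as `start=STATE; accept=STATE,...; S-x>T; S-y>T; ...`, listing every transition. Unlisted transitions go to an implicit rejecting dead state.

start=S0; accept=S3,S5,S7; S0-a>S1; S0-b>S2; S1-a>S3; S1-b>S2; S2-a>S4; S2-b>S2; S3-a>S3; S3-b>S5; S4-a>S6; S4-b>S2; S5-a>S7; S5-b>S5; S6-a>S6; S6-b>S6; S7-a>S8; S7-b>S5; S8-a>S8; S8-b>S8

Run two small machines in parallel and take their product. The first has 4 states tracking partial matches of the forbidden pattern `baa`; the second has 4 states tracking whether the input so far still matches the prefix `aa`. A product state is a pair (one from each), accepting exactly when both do.
With 9 states:
        a   b  
>  S0   S1  S2 
   S1   S3  S2 
   S2   S4  S2 
 * S3   S3  S5 
   S4   S6  S2 
 * S5   S7  S5 
   S6   S6  S6 
 * S7   S8  S5 
   S8   S8  S8 
(> = start, * = accepting)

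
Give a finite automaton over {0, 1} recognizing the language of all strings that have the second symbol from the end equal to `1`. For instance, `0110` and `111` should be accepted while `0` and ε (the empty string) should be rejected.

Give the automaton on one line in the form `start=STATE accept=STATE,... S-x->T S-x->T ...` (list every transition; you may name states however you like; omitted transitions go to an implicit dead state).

start=S0 accept=S5,S6 S0-0->S1 S0-1->S2 S1-0->S3 S1-1->S4 S2-0->S5 S2-1->S6 S3-0->S3 S3-1->S4 S4-0->S5 S4-1->S6 S5-0->S3 S5-1->S4 S6-0->S5 S6-1->S6

A DFA must remember the last 2 symbols (since which symbol is second-to-last isn't known until the input ends). Use one state per possible window of the last ≤2 symbols; accept from those whose window starts with `1`.
A 7-state machine:
        0   1  
>  S0   S1  S2 
   S1   S3  S4 
   S2   S5  S6 
   S3   S3  S4 
   S4   S5  S6 
 * S5   S3  S4 
 * S6   S5  S6 
(> = start, * = accepting)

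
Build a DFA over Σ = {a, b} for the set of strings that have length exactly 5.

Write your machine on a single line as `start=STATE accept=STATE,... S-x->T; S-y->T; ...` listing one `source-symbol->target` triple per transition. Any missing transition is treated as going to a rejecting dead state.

Count input length up to 6: every symbol moves from q0 toward q6, which means 'more than 5' and absorbs. Accept from {q5}.
A 7-state machine:
        a   b  
>  q0   q1  q1 
   q1   q2  q2 
   q2   q3  q3 
   q3   q4  q4 
   q4   q5  q5 
 * q5   q6  q6 
   q6   q6  q6 
(> = start, * = accepting)

start=q0; accept=q5; q0-a->q1; q0-b->q1; q1-a->q2; q1-b->q2; q2-a->q3; q2-b->q3; q3-a->q4; q3-b->q4; q4-a->q5; q4-b->q5; q5-a->q6; q5-b->q6; q6-a->q6; q6-b->q6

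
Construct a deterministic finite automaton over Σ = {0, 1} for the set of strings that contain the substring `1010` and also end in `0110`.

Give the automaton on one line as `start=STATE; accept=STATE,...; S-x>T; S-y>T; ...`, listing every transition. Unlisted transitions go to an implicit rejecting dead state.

Run two small machines in parallel and take their product. One (5 states) tracks whether and how much of `1010` has been seen; the other (5 states) tracks how much of the suffix `0110` has currently been matched. Each combined state is a pair, one component from each; accept when both components accept. After merging equivalent states the machine shrinks.
        0   1  
>  s0   s0  s1 
   s1   s2  s1 
   s2   s0  s3 
   s3   s4  s1 
   s4   s4  s5 
   s5   s4  s6 
   s6   s7  s8 
 * s7   s4  s5 
   s8   s4  s8 
(> = start, * = accepting)

start=s0; accept=s7; s0-0>s0; s0-1>s1; s1-0>s2; s1-1>s1; s2-0>s0; s2-1>s3; s3-0>s4; s3-1>s1; s4-0>s4; s4-1>s5; s5-0>s4; s5-1>s6; s6-0>s7; s6-1>s8; s7-0>s4; s7-1>s5; s8-0>s4; s8-1>s8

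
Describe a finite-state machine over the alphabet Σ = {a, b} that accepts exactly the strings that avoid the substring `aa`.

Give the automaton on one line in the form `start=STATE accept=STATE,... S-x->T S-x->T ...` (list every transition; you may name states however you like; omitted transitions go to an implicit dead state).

This is the complement of 'contains `aa`'. Use the same substring-matching states — S0 through S2 holding how much of `aa` has just been matched — but flip the accepting set: everything except the trap S2 accepts.
A 3-state machine:
        a   b  
>* S0   S1  S0 
 * S1   S2  S0 
   S2   S2  S2 
(> = start, * = accepting)

start=S0 accept=S0,S1 S0-a->S1 S0-b->S0 S1-a->S2 S1-b->S0 S2-a->S2 S2-b->S2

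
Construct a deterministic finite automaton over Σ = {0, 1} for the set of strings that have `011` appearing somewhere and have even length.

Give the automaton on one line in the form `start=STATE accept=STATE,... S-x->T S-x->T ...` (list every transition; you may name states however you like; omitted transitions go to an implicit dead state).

start=S0 accept=S7 S0-0->S1 S0-1->S2 S1-0->S3 S1-1->S4 S2-0->S3 S2-1->S0 S3-0->S1 S3-1->S5 S4-0->S1 S4-1->S6 S5-0->S3 S5-1->S7 S6-0->S7 S6-1->S7 S7-0->S6 S7-1->S6

Run two small machines in parallel and take their product. The first has 4 states tracking whether and how much of `011` has been seen; the second has 2 states tracking the input length modulo 2. A product state is a pair (one from each), accepting exactly when both do.
An 8-state machine:
        0   1  
>  S0   S1  S2 
   S1   S3  S4 
   S2   S3  S0 
   S3   S1  S5 
   S4   S1  S6 
   S5   S3  S7 
   S6   S7  S7 
 * S7   S6  S6 
(> = start, * = accepting)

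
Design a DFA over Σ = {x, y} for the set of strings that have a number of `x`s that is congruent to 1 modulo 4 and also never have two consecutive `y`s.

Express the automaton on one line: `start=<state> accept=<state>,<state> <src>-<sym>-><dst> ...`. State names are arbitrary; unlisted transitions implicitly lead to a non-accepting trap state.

Build one automaton per condition and run them in lockstep. One (4 states) tracks the count of `x`s modulo 4; the other (3 states) tracks partial matches of the forbidden pattern `yy`. Each combined state is a pair, one component from each; accept when both components accept. Equivalent product states are then merged.
With 9 states:
       x  y 
>  A   B  C 
 * B   D  E 
   C   B  F 
   D   G  H 
 * E   D  F 
   F   F  F 
   G   A  I 
   H   G  F 
   I   A  F 
(> = start, * = accepting)

start=A accept=B,E A-x->B A-y->C B-x->D B-y->E C-x->B C-y->F D-x->G D-y->H E-x->D E-y->F F-x->F F-y->F G-x->A G-y->I H-x->G H-y->F I-x->A I-y->F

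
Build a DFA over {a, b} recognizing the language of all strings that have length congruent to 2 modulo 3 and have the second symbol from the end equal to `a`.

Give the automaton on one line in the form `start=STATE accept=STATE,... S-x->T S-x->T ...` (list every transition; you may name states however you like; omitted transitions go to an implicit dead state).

start=q0 accept=q3 q0-a->q1 q0-b->q2 q1-a->q3 q1-b->q3 q2-a->q4 q2-b->q4 q3-a->q0 q3-b->q0 q4-a->q0 q4-b->q0

Run two small machines in parallel and take their product. One (3 states) tracks the input length modulo 3; the other (7 states) tracks the last 2 symbols read. Each combined state is a pair, one component from each; accept when both components accept. Equivalent product states are then merged.
5 states suffice.
        a   b  
>  q0   q1  q2 
   q1   q3  q3 
   q2   q4  q4 
 * q3   q0  q0 
   q4   q0  q0 
(> = start, * = accepting)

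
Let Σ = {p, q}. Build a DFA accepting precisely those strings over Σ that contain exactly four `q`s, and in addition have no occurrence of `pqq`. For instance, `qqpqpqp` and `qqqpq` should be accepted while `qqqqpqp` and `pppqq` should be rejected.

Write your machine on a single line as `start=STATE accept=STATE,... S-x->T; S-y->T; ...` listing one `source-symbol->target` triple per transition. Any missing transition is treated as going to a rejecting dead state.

start=A; accept=N,P,Q; A-p->B; A-q->C; B-p->B; B-q->D; C-p->E; C-q->F; D-p->E; D-q->G; E-p->E; E-q->H; F-p->I; F-q->J; G-p->G; G-q->K; H-p->I; H-q->K; I-p->I; I-q->L; J-p->M; J-q->N; K-p->K; K-q->O; L-p->M; L-q->O; M-p->M; M-q->P; N-p->Q; N-q->R; O-p->O; O-q->S; P-p->Q; P-q->S; Q-p->Q; Q-q->T; R-p->U; R-q->R; S-p->S; S-q->S; T-p->U; T-q->S; U-p->U; U-q->T

Build one automaton per condition and run them in lockstep. The first has 6 states tracking the count of `q`s, saturating at 5; the second has 4 states tracking partial matches of the forbidden pattern `pqq`. A product state is a pair (one from each), accepting exactly when both do.
       p  q 
>  A   B  C 
   B   B  D 
   C   E  F 
   D   E  G 
   E   E  H 
   F   I  J 
   G   G  K 
   H   I  K 
   I   I  L 
   J   M  N 
   K   K  O 
   L   M  O 
   M   M  P 
 * N   Q  R 
   O   O  S 
 * P   Q  S 
 * Q   Q  T 
   R   U  R 
   S   S  S 
   T   U  S 
   U   U  T 
(> = start, * = accepting)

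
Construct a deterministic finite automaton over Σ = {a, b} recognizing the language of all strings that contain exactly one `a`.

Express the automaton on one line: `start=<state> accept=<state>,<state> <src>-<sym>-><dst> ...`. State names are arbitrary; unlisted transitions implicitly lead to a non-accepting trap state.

Only the number of `a`s matters, and only up to 2. Make a chain q0 → q1 → q2 advanced by each `a` (with q2 absorbing); every other symbol self-loops. The accepting set is {q1}.
With 3 states:
        a   b  
>  q0   q1  q0 
 * q1   q2  q1 
   q2   q2  q2 
(> = start, * = accepting)

start=q0 accept=q1 q0-a->q1 q0-b->q0 q1-a->q2 q1-b->q1 q2-a->q2 q2-b->q2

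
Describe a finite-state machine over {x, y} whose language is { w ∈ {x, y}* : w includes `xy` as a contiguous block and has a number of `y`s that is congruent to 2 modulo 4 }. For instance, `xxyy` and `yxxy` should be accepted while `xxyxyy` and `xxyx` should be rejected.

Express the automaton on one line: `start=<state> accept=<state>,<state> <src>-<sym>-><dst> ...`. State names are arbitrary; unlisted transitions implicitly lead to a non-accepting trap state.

Handle the two conditions separately and then intersect. The first has 3 states tracking whether and how much of `xy` has been seen; the second has 4 states tracking the count of `y`s modulo 4. A product state is a pair (one from each), accepting exactly when both do. After merging equivalent states the machine shrinks.
With 9 states:
        x   y  
>  S0   S1  S2 
   S1   S1  S3 
   S2   S3  S4 
   S3   S3  S5 
   S4   S6  S7 
 * S5   S5  S8 
   S6   S6  S8 
   S7   S8  S0 
   S8   S8  S1 
(> = start, * = accepting)

start=S0 accept=S5 S0-x->S1 S0-y->S2 S1-x->S1 S1-y->S3 S2-x->S3 S2-y->S4 S3-x->S3 S3-y->S5 S4-x->S6 S4-y->S7 S5-x->S5 S5-y->S8 S6-x->S6 S6-y->S8 S7-x->S8 S7-y->S0 S8-x->S8 S8-y->S1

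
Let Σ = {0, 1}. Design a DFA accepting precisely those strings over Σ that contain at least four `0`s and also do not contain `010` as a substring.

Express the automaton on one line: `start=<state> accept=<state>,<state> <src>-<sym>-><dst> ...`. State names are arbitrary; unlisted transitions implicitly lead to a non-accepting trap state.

Handle the two conditions separately and then intersect. One (6 states) tracks the count of `0`s, saturating at 5; the other (4 states) tracks partial matches of the forbidden pattern `010`. Each combined state is a pair, one component from each; accept when both components accept.
          0    1  
>  q0     q1   q0 
   q1     q2   q3 
   q2     q4   q5 
   q3     q6   q7 
   q4     q8   q9 
   q5    q10  q11 
   q6    q10   q6 
   q7     q2   q7 
 * q8    q12  q13 
   q9    q14  q15 
   q10   q14  q10 
   q11    q4  q11 
 * q12   q12  q16 
 * q13   q17  q18 
   q14   q17  q14 
   q15    q8  q15 
 * q16   q17  q19 
   q17   q17  q17 
 * q18   q12  q18 
 * q19   q12  q19 
(> = start, * = accepting)

start=q0 accept=q8,q12,q13,q16,q18,q19 q0-0->q1 q0-1->q0 q1-0->q2 q1-1->q3 q2-0->q4 q2-1->q5 q3-0->q6 q3-1->q7 q4-0->q8 q4-1->q9 q5-0->q10 q5-1->q11 q6-0->q10 q6-1->q6 q7-0->q2 q7-1->q7 q8-0->q12 q8-1->q13 q9-0->q14 q9-1->q15 q10-0->q14 q10-1->q10 q11-0->q4 q11-1->q11 q12-0->q12 q12-1->q16 q13-0->q17 q13-1->q18 q14-0->q17 q14-1->q14 q15-0->q8 q15-1->q15 q16-0->q17 q16-1->q19 q17-0->q17 q17-1->q17 q18-0->q12 q18-1->q18 q19-0->q12 q19-1->q19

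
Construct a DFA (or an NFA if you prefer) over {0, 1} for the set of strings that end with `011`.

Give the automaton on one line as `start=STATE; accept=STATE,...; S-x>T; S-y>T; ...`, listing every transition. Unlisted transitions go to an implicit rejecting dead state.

start=S0; accept=S3; S0-0>S1; S0-1>S0; S1-0>S1; S1-1>S2; S2-0>S1; S2-1>S3; S3-0>S1; S3-1>S0

Remember how much of `011` the current input suffix matches. State S0 means no match yet; S1 means the last symbol is `0`; S2 means the last 2 symbols are `01`; S3 means the last 3 symbols are `011`. Only S3 accepts. On a mismatch, fall back to the longest proper suffix that is still a prefix of `011`.
A 4-state machine:
        0   1  
>  S0   S1  S0 
   S1   S1  S2 
   S2   S1  S3 
 * S3   S1  S0 
(> = start, * = accepting)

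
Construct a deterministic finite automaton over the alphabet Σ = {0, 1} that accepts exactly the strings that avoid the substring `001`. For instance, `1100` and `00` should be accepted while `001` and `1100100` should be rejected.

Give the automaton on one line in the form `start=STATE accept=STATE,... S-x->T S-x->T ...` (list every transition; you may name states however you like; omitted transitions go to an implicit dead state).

start=A accept=A,B,C A-0->B A-1->A B-0->C B-1->A C-0->C C-1->D D-0->D D-1->D

This is the complement of 'contains `001`'. Use the same substring-matching states — A through D holding how much of `001` has just been matched — but flip the accepting set: everything except the trap D accepts.
4 states suffice.
       0  1 
>* A   B  A 
 * B   C  A 
 * C   C  D 
   D   D  D 
(> = start, * = accepting)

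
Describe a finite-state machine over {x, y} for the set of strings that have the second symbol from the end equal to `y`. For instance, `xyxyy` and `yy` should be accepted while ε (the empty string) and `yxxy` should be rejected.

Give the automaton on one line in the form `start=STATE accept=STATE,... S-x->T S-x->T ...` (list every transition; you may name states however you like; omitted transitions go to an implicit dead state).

start=q0 accept=q5,q6 q0-x->q1 q0-y->q2 q1-x->q3 q1-y->q4 q2-x->q5 q2-y->q6 q3-x->q3 q3-y->q4 q4-x->q5 q4-y->q6 q5-x->q3 q5-y->q4 q6-x->q5 q6-y->q6

Because acceptance depends on a position counted from the end, the machine has to buffer the most recent 2 symbols. Make each state the string of the last up-to-2 symbols read; on input `x` shift the window left and append `x`. Accept when the buffered window has length 2 and begins with `y`.
With 7 states:
        x   y  
>  q0   q1  q2 
   q1   q3  q4 
   q2   q5  q6 
   q3   q3  q4 
   q4   q5  q6 
 * q5   q3  q4 
 * q6   q5  q6 
(> = start, * = accepting)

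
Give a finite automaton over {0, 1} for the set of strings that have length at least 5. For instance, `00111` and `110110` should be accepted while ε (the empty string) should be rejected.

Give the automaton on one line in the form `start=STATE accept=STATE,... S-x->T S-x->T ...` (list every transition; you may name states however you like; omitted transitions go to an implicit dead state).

start=A accept=F,G A-0->B A-1->B B-0->C B-1->C C-0->D C-1->D D-0->E D-1->E E-0->F E-1->F F-0->G F-1->G G-0->G G-1->G

Count input length up to 6: every symbol moves from A toward G, which means 'more than 5' and absorbs. Accept from {F, G}.
       0  1 
>  A   B  B 
   B   C  C 
   C   D  D 
   D   E  E 
   E   F  F 
 * F   G  G 
 * G   G  G 
(> = start, * = accepting)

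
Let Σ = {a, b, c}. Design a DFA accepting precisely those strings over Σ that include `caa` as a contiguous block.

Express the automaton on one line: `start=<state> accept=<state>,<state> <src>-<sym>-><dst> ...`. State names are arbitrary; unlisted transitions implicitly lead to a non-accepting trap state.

States S0..S2 record the length of the longest prefix of `caa` that matches the current input suffix. Reaching S3 means `caa` has been seen, and we stay there forever. Accept from S3.
With 4 states:
        a   b   c  
>  S0   S0  S0  S1 
   S1   S2  S0  S1 
   S2   S3  S0  S1 
 * S3   S3  S3  S3 
(> = start, * = accepting)

start=S0 accept=S3 S0-a->S0 S0-b->S0 S0-c->S1 S1-a->S2 S1-b->S0 S1-c->S1 S2-a->S3 S2-b->S0 S2-c->S1 S3-a->S3 S3-b->S3 S3-c->S3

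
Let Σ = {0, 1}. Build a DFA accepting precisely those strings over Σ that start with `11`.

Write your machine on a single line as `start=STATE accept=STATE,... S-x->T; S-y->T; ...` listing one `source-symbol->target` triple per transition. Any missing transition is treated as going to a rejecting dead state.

start=q0; accept=q2; q0-0->q3; q0-1->q1; q1-0->q3; q1-1->q2; q2-0->q2; q2-1->q2; q3-0->q3; q3-1->q3

Check the first 2 symbols one by one: q0 through q1 record how many have matched `11` so far; any wrong symbol goes to the dead state q3. After all 2 match we enter the accepting sink q2.
        0   1  
>  q0   q3  q1 
   q1   q3  q2 
 * q2   q2  q2 
   q3   q3  q3 
(> = start, * = accepting)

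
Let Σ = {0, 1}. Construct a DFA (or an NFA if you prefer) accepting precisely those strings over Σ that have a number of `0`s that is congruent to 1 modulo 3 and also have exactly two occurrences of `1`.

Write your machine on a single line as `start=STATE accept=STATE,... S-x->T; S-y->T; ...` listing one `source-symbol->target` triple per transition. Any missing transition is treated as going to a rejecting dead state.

start=S0; accept=S7; S0-0->S1; S0-1->S2; S1-0->S3; S1-1->S4; S2-0->S4; S2-1->S5; S3-0->S0; S3-1->S6; S4-0->S6; S4-1->S7; S5-0->S7; S5-1->S8; S6-0->S2; S6-1->S9; S7-0->S9; S7-1->S8; S8-0->S8; S8-1->S8; S9-0->S5; S9-1->S8

Run two small machines in parallel and take their product. The first has 3 states tracking the count of `0`s modulo 3; the second has 4 states tracking the count of `1`s, saturating at 3. A product state is a pair (one from each), accepting exactly when both do. After merging equivalent states the machine shrinks.
A 10-state machine:
        0   1  
>  S0   S1  S2 
   S1   S3  S4 
   S2   S4  S5 
   S3   S0  S6 
   S4   S6  S7 
   S5   S7  S8 
   S6   S2  S9 
 * S7   S9  S8 
   S8   S8  S8 
   S9   S5  S8 
(> = start, * = accepting)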